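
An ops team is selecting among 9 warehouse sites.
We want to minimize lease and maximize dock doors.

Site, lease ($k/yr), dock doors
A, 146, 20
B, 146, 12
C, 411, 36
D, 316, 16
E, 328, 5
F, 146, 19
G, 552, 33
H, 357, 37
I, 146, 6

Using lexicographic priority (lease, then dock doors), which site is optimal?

A

First minimize lease: best is 146, kept {A, B, F, I}.
Then maximize dock doors: best is 20, kept {A}.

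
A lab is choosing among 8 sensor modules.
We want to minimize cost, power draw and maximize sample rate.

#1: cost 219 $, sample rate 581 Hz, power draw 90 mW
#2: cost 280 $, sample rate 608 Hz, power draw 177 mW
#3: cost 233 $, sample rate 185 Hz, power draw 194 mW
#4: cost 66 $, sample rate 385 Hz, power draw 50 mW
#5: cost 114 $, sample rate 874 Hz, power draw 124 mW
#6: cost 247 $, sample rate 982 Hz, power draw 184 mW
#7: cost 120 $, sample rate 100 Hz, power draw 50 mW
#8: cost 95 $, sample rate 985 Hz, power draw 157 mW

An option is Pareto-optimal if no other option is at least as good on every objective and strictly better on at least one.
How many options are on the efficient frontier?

#1: not dominated.
#2: dominated by #5 (cost 114≤280, sample rate 874≥608, power draw 124≤177).
#3: dominated by #1 (cost 219≤233, sample rate 581≥185, power draw 90≤194).
#4: not dominated (best cost).
#5: not dominated.
#6: dominated by #8 (cost 95≤247, sample rate 985≥982, power draw 157≤184).
#7: dominated by #4 (cost 66≤120, sample rate 385≥100, power draw 50≤50).
#8: not dominated (best sample rate).
Pareto-optimal: #1, #4, #5, #8 → 4.

4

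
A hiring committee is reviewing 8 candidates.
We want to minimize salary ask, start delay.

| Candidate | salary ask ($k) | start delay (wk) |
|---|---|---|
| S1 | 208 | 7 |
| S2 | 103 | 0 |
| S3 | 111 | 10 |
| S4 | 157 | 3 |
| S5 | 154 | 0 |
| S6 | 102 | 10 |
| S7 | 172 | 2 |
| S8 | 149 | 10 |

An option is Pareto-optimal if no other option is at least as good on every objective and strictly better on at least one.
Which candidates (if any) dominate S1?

S2, S4, S5, S7

S2: salary ask 103≤208, start delay 0≤7 — dominates S1.
S4: salary ask 157≤208, start delay 3≤7 — dominates S1.
S5: salary ask 154≤208, start delay 0≤7 — dominates S1.
S7: salary ask 172≤208, start delay 2≤7 — dominates S1.
Others (S3, S6, S8) are each worse than S1 on at least one objective.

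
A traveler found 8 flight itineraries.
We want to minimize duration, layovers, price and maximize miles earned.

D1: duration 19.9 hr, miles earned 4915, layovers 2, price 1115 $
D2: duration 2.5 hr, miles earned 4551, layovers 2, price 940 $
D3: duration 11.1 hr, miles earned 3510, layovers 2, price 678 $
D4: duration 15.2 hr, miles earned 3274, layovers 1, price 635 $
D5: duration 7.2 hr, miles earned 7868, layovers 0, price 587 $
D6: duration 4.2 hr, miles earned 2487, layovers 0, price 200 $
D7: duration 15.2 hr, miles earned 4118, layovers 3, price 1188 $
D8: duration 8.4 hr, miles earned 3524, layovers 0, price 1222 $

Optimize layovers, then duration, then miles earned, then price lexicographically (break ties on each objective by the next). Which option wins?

D6

First minimize layovers: best is 0, kept {D5, D6, D8}.
Then minimize duration: best is 4.2, kept {D6}.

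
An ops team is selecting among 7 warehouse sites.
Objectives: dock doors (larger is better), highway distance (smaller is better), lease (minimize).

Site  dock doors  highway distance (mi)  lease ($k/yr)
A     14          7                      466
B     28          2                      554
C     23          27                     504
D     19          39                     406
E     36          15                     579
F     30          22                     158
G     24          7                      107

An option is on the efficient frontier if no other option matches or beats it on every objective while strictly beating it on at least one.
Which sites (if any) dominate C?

F: dock doors 30≥23, highway distance 22≤27, lease 158≤504 — dominates C.
G: dock doors 24≥23, highway distance 7≤27, lease 107≤504 — dominates C.
Others (A, B, D, E) are each worse than C on at least one objective.

F, G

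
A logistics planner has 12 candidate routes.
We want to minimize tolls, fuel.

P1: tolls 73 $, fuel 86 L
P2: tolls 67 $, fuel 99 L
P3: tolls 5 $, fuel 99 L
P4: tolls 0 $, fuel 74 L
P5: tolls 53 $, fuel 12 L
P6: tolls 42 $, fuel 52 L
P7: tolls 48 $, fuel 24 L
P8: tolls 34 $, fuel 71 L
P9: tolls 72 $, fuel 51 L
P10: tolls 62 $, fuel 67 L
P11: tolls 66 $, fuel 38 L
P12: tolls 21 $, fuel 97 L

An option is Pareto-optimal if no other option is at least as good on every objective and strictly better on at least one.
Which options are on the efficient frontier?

P1: dominated by P4 (tolls 0≤73, fuel 74≤86).
P2: dominated by P3 (tolls 5≤67, fuel 99≤99).
P3: dominated by P4 (tolls 0≤5, fuel 74≤99).
P4: not dominated (best tolls).
P5: not dominated (best fuel).
P6: not dominated.
P7: not dominated.
P8: not dominated.
P9: dominated by P5 (tolls 53≤72, fuel 12≤51).
P10: dominated by P5 (tolls 53≤62, fuel 12≤67).
P11: dominated by P5 (tolls 53≤66, fuel 12≤38).
P12: dominated by P4 (tolls 0≤21, fuel 74≤97).

P4, P5, P6, P7, P8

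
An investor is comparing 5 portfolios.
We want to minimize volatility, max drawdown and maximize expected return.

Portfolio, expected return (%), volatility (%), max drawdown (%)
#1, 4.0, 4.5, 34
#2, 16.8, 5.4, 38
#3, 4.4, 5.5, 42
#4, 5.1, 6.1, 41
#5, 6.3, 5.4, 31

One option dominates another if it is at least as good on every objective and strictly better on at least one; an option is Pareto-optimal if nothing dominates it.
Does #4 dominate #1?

No

#4 vs #1: #4 is worse on volatility (6.1 vs 4.5), so it does not dominate #1.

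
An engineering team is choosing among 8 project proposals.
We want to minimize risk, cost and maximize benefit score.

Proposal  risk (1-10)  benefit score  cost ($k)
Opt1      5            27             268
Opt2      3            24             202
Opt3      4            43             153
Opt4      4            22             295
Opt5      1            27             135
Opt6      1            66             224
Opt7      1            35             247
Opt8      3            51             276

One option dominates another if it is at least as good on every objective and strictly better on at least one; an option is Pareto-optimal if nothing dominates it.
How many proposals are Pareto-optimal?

3

Opt1: dominated by Opt3 (risk 4≤5, benefit score 43≥27, cost 153≤268).
Opt2: dominated by Opt5 (risk 1≤3, benefit score 27≥24, cost 135≤202).
Opt3: not dominated.
Opt4: dominated by Opt2 (risk 3≤4, benefit score 24≥22, cost 202≤295).
Opt5: not dominated (best cost).
Opt6: not dominated (best benefit score).
Opt7: dominated by Opt6 (risk 1≤1, benefit score 66≥35, cost 224≤247).
Opt8: dominated by Opt6 (risk 1≤3, benefit score 66≥51, cost 224≤276).
Pareto-optimal: Opt3, Opt5, Opt6 → 3.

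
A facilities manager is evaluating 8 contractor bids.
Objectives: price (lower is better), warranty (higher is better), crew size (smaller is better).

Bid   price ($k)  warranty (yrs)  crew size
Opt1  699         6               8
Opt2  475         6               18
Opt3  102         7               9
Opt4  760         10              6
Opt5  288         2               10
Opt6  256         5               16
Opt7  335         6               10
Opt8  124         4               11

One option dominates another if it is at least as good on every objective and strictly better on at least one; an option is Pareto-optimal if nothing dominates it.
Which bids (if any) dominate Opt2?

Opt3, Opt7

Opt3: price 102≤475, warranty 7≥6, crew size 9≤18 — dominates Opt2.
Opt7: price 335≤475, warranty 6≥6, crew size 10≤18 — dominates Opt2.
Others (Opt1, Opt4, Opt5, Opt6, Opt8) are each worse than Opt2 on at least one objective.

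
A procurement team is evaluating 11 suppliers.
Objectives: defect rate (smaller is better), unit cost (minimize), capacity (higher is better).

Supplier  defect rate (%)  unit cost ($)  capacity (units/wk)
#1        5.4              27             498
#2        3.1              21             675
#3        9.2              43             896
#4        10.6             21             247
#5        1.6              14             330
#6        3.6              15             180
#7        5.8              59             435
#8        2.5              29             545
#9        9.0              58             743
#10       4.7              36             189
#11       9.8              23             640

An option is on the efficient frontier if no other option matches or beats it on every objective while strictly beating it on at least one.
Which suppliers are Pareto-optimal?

#1: dominated by #2 (defect rate 3.1≤5.4, unit cost 21≤27, capacity 675≥498).
#2: not dominated.
#3: not dominated (best capacity).
#4: dominated by #2 (defect rate 3.1≤10.6, unit cost 21≤21, capacity 675≥247).
#5: not dominated (best defect rate).
#6: dominated by #5 (defect rate 1.6≤3.6, unit cost 14≤15, capacity 330≥180).
#7: dominated by #1 (defect rate 5.4≤5.8, unit cost 27≤59, capacity 498≥435).
#8: not dominated.
#9: not dominated.
#10: dominated by #2 (defect rate 3.1≤4.7, unit cost 21≤36, capacity 675≥189).
#11: dominated by #2 (defect rate 3.1≤9.8, unit cost 21≤23, capacity 675≥640).

#2, #3, #5, #8, #9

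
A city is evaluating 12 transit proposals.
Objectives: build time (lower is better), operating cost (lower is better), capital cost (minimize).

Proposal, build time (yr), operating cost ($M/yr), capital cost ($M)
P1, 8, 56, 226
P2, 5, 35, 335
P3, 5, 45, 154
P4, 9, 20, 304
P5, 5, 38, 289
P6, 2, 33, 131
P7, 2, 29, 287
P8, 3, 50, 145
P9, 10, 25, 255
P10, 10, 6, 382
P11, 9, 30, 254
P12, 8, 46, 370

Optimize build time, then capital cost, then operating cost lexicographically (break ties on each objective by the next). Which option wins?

First minimize build time: best is 2, kept {P6, P7}.
Then minimize capital cost: best is 131, kept {P6}.

P6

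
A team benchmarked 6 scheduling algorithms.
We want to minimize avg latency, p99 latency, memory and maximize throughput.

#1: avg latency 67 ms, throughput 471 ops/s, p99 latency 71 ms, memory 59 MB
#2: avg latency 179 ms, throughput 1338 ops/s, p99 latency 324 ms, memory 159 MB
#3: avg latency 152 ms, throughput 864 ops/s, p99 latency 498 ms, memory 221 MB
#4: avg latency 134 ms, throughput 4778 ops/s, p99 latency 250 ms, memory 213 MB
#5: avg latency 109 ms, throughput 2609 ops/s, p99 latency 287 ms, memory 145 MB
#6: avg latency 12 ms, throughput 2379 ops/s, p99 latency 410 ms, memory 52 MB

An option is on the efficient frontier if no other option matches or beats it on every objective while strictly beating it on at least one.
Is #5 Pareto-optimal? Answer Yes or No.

#1: worse on throughput (471 vs 2609).
#2: worse on avg latency (179 vs 109).
#3: worse on avg latency (152 vs 109).
#4: worse on avg latency (134 vs 109).
#6: worse on throughput (2379 vs 2609).
No option is at least as good as #5 on every objective and strictly better on one.

Yes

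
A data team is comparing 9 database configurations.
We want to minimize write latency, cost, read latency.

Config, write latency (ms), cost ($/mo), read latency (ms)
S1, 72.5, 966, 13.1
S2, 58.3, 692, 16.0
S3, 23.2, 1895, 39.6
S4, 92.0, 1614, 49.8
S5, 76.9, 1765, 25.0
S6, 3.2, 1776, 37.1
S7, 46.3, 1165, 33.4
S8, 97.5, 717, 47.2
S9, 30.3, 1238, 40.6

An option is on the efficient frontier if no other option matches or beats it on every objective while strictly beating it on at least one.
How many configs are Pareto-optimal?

S1: not dominated (best read latency).
S2: not dominated (best cost).
S3: dominated by S6 (write latency 3.2≤23.2, cost 1776≤1895, read latency 37.1≤39.6).
S4: dominated by S1 (write latency 72.5≤92.0, cost 966≤1614, read latency 13.1≤49.8).
S5: dominated by S1 (write latency 72.5≤76.9, cost 966≤1765, read latency 13.1≤25.0).
S6: not dominated (best write latency).
S7: not dominated.
S8: dominated by S2 (write latency 58.3≤97.5, cost 692≤717, read latency 16.0≤47.2).
S9: not dominated.
Pareto-optimal: S1, S2, S6, S7, S9 → 5.

5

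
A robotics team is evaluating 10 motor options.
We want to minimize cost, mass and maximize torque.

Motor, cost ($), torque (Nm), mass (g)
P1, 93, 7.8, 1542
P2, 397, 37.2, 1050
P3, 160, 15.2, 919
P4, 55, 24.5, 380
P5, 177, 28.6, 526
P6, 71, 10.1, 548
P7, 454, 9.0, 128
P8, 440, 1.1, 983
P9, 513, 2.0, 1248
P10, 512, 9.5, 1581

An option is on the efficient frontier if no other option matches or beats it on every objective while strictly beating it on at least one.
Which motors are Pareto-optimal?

P2, P4, P5, P7

P1: dominated by P4 (cost 55≤93, torque 24.5≥7.8, mass 380≤1542).
P2: not dominated (best torque).
P3: dominated by P4 (cost 55≤160, torque 24.5≥15.2, mass 380≤919).
P4: not dominated (best cost).
P5: not dominated.
P6: dominated by P4 (cost 55≤71, torque 24.5≥10.1, mass 380≤548).
P7: not dominated (best mass).
P8: dominated by P3 (cost 160≤440, torque 15.2≥1.1, mass 919≤983).
P9: dominated by P2 (cost 397≤513, torque 37.2≥2.0, mass 1050≤1248).
P10: dominated by P2 (cost 397≤512, torque 37.2≥9.5, mass 1050≤1581).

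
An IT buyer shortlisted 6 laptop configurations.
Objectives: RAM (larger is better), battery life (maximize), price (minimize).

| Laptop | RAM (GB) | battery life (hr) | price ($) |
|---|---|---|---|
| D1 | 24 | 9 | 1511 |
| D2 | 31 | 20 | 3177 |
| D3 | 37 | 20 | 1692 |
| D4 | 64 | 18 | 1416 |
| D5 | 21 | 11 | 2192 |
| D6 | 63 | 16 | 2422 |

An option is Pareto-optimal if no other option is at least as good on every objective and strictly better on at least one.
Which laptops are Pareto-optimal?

D1: dominated by D4 (RAM 64≥24, battery life 18≥9, price 1416≤1511).
D2: dominated by D3 (RAM 37≥31, battery life 20≥20, price 1692≤3177).
D3: not dominated.
D4: not dominated (best RAM).
D5: dominated by D3 (RAM 37≥21, battery life 20≥11, price 1692≤2192).
D6: dominated by D4 (RAM 64≥63, battery life 18≥16, price 1416≤2422).

D3, D4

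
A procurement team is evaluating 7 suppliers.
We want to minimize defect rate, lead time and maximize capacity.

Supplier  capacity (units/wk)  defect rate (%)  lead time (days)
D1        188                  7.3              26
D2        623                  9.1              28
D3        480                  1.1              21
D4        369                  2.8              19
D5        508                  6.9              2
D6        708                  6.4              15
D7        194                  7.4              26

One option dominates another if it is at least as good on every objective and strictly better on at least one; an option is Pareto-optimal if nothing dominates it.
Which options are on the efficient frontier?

D1: dominated by D3 (capacity 480≥188, defect rate 1.1≤7.3, lead time 21≤26).
D2: dominated by D6 (capacity 708≥623, defect rate 6.4≤9.1, lead time 15≤28).
D3: not dominated (best defect rate).
D4: not dominated.
D5: not dominated (best lead time).
D6: not dominated (best capacity).
D7: dominated by D3 (capacity 480≥194, defect rate 1.1≤7.4, lead time 21≤26).

D3, D4, D5, D6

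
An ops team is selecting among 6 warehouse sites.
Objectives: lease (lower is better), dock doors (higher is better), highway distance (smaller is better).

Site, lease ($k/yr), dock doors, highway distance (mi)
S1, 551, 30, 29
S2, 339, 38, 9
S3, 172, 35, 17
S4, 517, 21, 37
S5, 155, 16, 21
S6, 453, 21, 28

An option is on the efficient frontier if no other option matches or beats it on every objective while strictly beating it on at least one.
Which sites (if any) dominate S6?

S2, S3

S2: lease 339≤453, dock doors 38≥21, highway distance 9≤28 — dominates S6.
S3: lease 172≤453, dock doors 35≥21, highway distance 17≤28 — dominates S6.
Others (S1, S4, S5) are each worse than S6 on at least one objective.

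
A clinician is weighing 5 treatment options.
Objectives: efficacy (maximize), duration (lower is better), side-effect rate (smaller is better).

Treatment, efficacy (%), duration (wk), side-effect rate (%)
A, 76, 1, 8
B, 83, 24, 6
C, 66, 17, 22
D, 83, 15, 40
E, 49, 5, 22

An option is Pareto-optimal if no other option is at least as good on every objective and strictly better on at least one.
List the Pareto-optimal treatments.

A: not dominated (best duration).
B: not dominated (best side-effect rate).
C: dominated by A (efficacy 76≥66, duration 1≤17, side-effect rate 8≤22).
D: not dominated.
E: dominated by A (efficacy 76≥49, duration 1≤5, side-effect rate 8≤22).

A, B, D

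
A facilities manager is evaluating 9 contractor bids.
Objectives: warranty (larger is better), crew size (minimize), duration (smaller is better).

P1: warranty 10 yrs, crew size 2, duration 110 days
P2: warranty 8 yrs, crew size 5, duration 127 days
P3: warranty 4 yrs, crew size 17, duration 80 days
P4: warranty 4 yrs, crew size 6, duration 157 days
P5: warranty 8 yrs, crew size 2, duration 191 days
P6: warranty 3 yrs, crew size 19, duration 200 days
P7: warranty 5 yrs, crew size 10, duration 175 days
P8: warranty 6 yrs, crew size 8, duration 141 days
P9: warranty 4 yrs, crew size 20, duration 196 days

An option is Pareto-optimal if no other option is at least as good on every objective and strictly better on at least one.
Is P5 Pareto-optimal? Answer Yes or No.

P1 vs P5: warranty 10≥8, crew size 2≤2, duration 110≤191 — P1 is at least as good on every objective and strictly better on at least one, so P1 dominates P5.

No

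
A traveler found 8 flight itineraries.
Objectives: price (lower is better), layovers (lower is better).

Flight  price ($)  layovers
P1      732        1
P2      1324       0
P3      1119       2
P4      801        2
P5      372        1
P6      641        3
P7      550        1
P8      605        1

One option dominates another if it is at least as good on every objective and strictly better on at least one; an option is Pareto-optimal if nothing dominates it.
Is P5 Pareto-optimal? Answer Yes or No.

P1: worse on price (732 vs 372).
P2: worse on price (1324 vs 372).
P3: worse on price (1119 vs 372).
P4: worse on price (801 vs 372).
P6: worse on price (641 vs 372).
P7: worse on price (550 vs 372).
P8: worse on price (605 vs 372).
No option is at least as good as P5 on every objective and strictly better on one.

Yes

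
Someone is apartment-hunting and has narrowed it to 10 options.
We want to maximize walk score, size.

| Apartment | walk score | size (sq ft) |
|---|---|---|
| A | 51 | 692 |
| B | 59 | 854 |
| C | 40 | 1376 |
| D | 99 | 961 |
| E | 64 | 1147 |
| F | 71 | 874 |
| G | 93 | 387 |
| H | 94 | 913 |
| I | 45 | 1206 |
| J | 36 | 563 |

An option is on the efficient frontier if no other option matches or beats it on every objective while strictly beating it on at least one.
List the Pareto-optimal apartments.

C, D, E, I

A: dominated by B (walk score 59≥51, size 854≥692).
B: dominated by D (walk score 99≥59, size 961≥854).
C: not dominated (best size).
D: not dominated (best walk score).
E: not dominated.
F: dominated by D (walk score 99≥71, size 961≥874).
G: dominated by D (walk score 99≥93, size 961≥387).
H: dominated by D (walk score 99≥94, size 961≥913).
I: not dominated.
J: dominated by A (walk score 51≥36, size 692≥563).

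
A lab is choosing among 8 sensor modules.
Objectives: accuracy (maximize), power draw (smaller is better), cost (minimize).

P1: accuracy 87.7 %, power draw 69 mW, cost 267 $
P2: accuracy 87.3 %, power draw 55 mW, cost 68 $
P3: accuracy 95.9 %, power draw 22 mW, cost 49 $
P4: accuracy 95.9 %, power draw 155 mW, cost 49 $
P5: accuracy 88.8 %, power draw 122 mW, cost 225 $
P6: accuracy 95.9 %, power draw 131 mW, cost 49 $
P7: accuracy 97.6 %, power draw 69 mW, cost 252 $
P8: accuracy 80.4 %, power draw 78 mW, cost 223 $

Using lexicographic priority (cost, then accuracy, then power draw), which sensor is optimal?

First minimize cost: best is 49, kept {P3, P4, P6}.
Then maximize accuracy: best is 95.9, kept {P3, P4, P6}.
Then minimize power draw: best is 22, kept {P3}.

P3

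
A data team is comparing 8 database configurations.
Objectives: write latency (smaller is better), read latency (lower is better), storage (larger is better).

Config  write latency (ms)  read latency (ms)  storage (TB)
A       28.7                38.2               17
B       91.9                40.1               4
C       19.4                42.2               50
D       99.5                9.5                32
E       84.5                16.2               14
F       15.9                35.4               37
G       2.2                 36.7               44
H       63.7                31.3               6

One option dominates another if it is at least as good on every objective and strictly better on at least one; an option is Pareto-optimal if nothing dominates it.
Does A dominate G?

No

A vs G: A is worse on write latency (28.7 vs 2.2), so it does not dominate G.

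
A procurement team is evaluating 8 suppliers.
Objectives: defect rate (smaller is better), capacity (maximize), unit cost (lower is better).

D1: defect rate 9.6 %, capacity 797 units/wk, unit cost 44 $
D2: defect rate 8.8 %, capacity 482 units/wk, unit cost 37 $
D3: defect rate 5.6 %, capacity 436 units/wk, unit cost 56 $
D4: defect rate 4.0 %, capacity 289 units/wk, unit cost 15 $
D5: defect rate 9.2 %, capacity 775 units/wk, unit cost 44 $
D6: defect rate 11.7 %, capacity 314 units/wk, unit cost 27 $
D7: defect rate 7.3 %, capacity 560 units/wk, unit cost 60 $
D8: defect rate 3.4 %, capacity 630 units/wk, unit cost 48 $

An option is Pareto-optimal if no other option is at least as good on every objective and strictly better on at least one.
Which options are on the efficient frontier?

D1: not dominated (best capacity).
D2: not dominated.
D3: dominated by D8 (defect rate 3.4≤5.6, capacity 630≥436, unit cost 48≤56).
D4: not dominated (best unit cost).
D5: not dominated.
D6: not dominated.
D7: dominated by D8 (defect rate 3.4≤7.3, capacity 630≥560, unit cost 48≤60).
D8: not dominated (best defect rate).

D1, D2, D4, D5, D6, D8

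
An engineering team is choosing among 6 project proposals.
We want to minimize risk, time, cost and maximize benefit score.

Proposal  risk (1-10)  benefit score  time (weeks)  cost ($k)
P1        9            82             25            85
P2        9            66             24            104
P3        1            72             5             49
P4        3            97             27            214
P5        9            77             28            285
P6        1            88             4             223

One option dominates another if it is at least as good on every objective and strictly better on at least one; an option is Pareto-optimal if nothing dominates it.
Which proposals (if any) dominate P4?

none

P1: worse on risk (9 vs 3).
P2: worse on risk (9 vs 3).
P3: worse on benefit score (72 vs 97).
P5: worse on risk (9 vs 3).
P6: worse on benefit score (88 vs 97).
No option dominates P4.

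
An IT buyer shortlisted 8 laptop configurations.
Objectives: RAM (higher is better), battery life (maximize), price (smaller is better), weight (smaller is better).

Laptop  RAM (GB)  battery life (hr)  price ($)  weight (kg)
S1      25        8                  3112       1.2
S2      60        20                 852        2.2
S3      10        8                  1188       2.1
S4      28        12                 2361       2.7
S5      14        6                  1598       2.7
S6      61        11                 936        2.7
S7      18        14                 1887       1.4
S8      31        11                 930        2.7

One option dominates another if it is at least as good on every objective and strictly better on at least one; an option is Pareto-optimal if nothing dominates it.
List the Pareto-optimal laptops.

S1: not dominated (best weight).
S2: not dominated (best battery life).
S3: not dominated.
S4: dominated by S2 (RAM 60≥28, battery life 20≥12, price 852≤2361, weight 2.2≤2.7).
S5: dominated by S2 (RAM 60≥14, battery life 20≥6, price 852≤1598, weight 2.2≤2.7).
S6: not dominated (best RAM).
S7: not dominated.
S8: dominated by S2 (RAM 60≥31, battery life 20≥11, price 852≤930, weight 2.2≤2.7).

S1, S2, S3, S6, S7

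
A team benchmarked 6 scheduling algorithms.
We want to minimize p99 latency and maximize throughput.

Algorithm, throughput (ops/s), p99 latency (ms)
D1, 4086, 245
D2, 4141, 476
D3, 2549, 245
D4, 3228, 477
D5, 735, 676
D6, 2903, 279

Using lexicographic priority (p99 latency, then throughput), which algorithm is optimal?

First minimize p99 latency: best is 245, kept {D1, D3}.
Then maximize throughput: best is 4086, kept {D1}.

D1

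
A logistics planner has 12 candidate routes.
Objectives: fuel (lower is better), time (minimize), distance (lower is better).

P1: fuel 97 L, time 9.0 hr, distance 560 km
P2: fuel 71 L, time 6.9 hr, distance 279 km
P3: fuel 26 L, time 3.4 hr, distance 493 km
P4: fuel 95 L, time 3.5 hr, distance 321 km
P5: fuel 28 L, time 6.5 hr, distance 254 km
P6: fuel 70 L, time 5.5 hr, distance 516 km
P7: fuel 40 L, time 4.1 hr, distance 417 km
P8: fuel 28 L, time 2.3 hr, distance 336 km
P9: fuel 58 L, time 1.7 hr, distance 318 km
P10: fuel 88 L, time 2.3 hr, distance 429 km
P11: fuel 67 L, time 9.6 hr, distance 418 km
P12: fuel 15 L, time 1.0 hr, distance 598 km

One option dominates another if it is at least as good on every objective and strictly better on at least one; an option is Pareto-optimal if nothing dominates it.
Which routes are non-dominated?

P1: dominated by P2 (fuel 71≤97, time 6.9≤9.0, distance 279≤560).
P2: dominated by P5 (fuel 28≤71, time 6.5≤6.9, distance 254≤279).
P3: not dominated.
P4: dominated by P9 (fuel 58≤95, time 1.7≤3.5, distance 318≤321).
P5: not dominated (best distance).
P6: dominated by P3 (fuel 26≤70, time 3.4≤5.5, distance 493≤516).
P7: dominated by P8 (fuel 28≤40, time 2.3≤4.1, distance 336≤417).
P8: not dominated.
P9: not dominated.
P10: dominated by P8 (fuel 28≤88, time 2.3≤2.3, distance 336≤429).
P11: dominated by P5 (fuel 28≤67, time 6.5≤9.6, distance 254≤418).
P12: not dominated (best fuel).

P3, P5, P8, P9, P12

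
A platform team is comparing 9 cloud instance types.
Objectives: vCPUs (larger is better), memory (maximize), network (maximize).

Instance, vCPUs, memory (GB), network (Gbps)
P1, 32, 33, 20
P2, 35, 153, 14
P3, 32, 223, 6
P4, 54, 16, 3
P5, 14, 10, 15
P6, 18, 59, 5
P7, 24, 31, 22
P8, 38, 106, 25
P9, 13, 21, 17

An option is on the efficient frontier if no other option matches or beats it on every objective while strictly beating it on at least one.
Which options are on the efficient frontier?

P1: dominated by P8 (vCPUs 38≥32, memory 106≥33, network 25≥20).
P2: not dominated.
P3: not dominated (best memory).
P4: not dominated (best vCPUs).
P5: dominated by P1 (vCPUs 32≥14, memory 33≥10, network 20≥15).
P6: dominated by P2 (vCPUs 35≥18, memory 153≥59, network 14≥5).
P7: dominated by P8 (vCPUs 38≥24, memory 106≥31, network 25≥22).
P8: not dominated (best network).
P9: dominated by P1 (vCPUs 32≥13, memory 33≥21, network 20≥17).

P2, P3, P4, P8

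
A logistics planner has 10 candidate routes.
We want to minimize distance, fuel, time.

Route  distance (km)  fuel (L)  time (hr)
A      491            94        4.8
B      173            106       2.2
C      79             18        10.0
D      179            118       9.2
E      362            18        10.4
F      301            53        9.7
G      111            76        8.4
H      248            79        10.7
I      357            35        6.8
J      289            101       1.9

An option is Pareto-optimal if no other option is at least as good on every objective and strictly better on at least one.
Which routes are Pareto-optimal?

A, B, C, F, G, I, J

A: not dominated.
B: not dominated.
C: not dominated (best distance).
D: dominated by B (distance 173≤179, fuel 106≤118, time 2.2≤9.2).
E: dominated by C (distance 79≤362, fuel 18≤18, time 10.0≤10.4).
F: not dominated.
G: not dominated.
H: dominated by C (distance 79≤248, fuel 18≤79, time 10.0≤10.7).
I: not dominated.
J: not dominated (best time).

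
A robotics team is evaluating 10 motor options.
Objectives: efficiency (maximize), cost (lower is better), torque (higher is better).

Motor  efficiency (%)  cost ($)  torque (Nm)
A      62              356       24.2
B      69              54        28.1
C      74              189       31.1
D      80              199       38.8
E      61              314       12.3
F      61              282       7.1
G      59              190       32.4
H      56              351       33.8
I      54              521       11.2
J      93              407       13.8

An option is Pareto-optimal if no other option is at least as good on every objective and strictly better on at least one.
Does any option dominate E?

B vs E: efficiency 69≥61, cost 54≤314, torque 28.1≥12.3 — B is at least as good on every objective and strictly better on at least one, so B dominates E.

Yes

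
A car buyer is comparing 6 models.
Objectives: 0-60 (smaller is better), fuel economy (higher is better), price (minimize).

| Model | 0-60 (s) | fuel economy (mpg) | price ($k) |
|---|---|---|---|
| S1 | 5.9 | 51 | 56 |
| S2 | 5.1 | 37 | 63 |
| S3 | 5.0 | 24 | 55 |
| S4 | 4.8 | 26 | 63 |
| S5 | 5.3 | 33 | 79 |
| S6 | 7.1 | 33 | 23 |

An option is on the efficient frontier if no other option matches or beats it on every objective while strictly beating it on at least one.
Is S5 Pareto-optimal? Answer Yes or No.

No

S2 vs S5: 0-60 5.1≤5.3, fuel economy 37≥33, price 63≤79 — S2 is at least as good on every objective and strictly better on at least one, so S2 dominates S5.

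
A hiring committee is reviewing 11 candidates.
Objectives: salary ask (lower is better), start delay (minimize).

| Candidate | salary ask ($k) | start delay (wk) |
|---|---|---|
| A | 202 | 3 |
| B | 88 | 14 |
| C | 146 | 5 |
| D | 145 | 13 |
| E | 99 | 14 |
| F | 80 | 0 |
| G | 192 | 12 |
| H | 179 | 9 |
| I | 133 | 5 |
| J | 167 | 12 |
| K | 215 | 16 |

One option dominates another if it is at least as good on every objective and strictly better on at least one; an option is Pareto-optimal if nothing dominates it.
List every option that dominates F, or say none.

A: worse on salary ask (202 vs 80).
B: worse on salary ask (88 vs 80).
C: worse on salary ask (146 vs 80).
D: worse on salary ask (145 vs 80).
E: worse on salary ask (99 vs 80).
G: worse on salary ask (192 vs 80).
H: worse on salary ask (179 vs 80).
I: worse on salary ask (133 vs 80).
J: worse on salary ask (167 vs 80).
K: worse on salary ask (215 vs 80).
No option dominates F.

none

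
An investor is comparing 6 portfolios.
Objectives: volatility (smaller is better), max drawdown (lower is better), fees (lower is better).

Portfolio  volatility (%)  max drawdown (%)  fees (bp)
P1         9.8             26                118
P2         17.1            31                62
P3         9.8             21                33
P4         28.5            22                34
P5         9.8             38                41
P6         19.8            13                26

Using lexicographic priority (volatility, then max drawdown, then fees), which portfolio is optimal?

P3

First minimize volatility: best is 9.8, kept {P1, P3, P5}.
Then minimize max drawdown: best is 21, kept {P3}.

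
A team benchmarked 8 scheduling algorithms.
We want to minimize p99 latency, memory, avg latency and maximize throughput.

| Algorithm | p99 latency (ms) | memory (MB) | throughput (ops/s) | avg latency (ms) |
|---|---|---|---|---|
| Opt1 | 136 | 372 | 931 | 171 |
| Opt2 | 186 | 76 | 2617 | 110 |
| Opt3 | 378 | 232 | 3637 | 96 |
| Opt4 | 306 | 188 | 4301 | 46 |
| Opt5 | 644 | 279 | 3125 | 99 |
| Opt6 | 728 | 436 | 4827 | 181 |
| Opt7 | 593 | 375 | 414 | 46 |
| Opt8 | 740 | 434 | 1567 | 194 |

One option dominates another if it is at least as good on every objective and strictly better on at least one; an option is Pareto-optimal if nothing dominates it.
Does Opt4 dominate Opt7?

Yes

Opt4 vs Opt7: p99 latency 306≤593, memory 188≤375, throughput 4301≥414, avg latency 46≤46 — Opt4 is at least as good on every objective with at least one strict improvement.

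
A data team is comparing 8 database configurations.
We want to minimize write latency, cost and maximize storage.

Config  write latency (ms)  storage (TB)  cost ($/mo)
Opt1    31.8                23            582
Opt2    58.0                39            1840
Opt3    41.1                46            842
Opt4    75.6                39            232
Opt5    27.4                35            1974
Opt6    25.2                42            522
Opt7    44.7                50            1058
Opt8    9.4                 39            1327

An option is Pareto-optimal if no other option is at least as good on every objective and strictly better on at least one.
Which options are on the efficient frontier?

Opt1: dominated by Opt6 (write latency 25.2≤31.8, storage 42≥23, cost 522≤582).
Opt2: dominated by Opt3 (write latency 41.1≤58.0, storage 46≥39, cost 842≤1840).
Opt3: not dominated.
Opt4: not dominated (best cost).
Opt5: dominated by Opt6 (write latency 25.2≤27.4, storage 42≥35, cost 522≤1974).
Opt6: not dominated.
Opt7: not dominated (best storage).
Opt8: not dominated (best write latency).

Opt3, Opt4, Opt6, Opt7, Opt8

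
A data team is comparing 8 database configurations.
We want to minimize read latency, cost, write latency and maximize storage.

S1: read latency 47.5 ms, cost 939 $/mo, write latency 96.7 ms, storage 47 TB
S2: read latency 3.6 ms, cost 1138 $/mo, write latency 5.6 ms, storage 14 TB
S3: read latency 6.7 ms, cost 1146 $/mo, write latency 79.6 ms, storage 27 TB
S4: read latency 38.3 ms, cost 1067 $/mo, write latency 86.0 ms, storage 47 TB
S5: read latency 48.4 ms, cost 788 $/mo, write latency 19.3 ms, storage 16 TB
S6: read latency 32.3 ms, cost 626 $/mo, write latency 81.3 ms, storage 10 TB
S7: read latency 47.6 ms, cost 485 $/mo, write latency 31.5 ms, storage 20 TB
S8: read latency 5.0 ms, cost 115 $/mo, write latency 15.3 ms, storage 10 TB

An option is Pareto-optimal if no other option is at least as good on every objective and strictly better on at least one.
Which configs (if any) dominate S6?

S8: read latency 5.0≤32.3, cost 115≤626, write latency 15.3≤81.3, storage 10≥10 — dominates S6.
Others (S1, S2, S3, S4, S5, S7) are each worse than S6 on at least one objective.

S8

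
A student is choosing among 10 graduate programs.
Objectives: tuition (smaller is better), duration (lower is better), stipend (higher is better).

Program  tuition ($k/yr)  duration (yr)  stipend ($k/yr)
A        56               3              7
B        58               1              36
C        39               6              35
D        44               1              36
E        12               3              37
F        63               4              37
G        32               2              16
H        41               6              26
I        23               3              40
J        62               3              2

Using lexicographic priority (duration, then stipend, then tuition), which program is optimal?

D

First minimize duration: best is 1, kept {B, D}.
Then maximize stipend: best is 36, kept {B, D}.
Then minimize tuition: best is 44, kept {D}.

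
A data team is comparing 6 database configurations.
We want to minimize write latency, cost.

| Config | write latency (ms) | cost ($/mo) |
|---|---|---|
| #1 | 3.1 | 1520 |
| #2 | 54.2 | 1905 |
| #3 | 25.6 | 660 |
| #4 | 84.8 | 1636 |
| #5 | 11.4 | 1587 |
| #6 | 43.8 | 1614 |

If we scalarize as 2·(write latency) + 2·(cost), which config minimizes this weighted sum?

#1: 2·3.1 + 2·1520 = 3046.2
#2: 2·54.2 + 2·1905 = 3918.4
#3: 2·25.6 + 2·660 = 1371.2
#4: 2·84.8 + 2·1636 = 3441.6
#5: 2·11.4 + 2·1587 = 3196.8
#6: 2·43.8 + 2·1614 = 3315.6
Lowest: #3 at 1371.2.

#3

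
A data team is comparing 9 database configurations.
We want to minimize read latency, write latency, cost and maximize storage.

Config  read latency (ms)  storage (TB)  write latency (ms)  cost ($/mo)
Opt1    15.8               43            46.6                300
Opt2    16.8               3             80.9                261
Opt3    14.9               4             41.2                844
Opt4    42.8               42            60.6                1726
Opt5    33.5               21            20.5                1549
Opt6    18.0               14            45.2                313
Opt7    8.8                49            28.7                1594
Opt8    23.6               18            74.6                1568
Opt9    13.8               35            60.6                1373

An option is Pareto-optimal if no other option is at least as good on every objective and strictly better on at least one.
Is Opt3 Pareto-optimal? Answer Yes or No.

Opt1: worse on read latency (15.8 vs 14.9).
Opt2: worse on read latency (16.8 vs 14.9).
Opt4: worse on read latency (42.8 vs 14.9).
Opt5: worse on read latency (33.5 vs 14.9).
Opt6: worse on read latency (18.0 vs 14.9).
Opt7: worse on cost (1594 vs 844).
Opt8: worse on read latency (23.6 vs 14.9).
Opt9: worse on write latency (60.6 vs 41.2).
No option is at least as good as Opt3 on every objective and strictly better on one.

Yes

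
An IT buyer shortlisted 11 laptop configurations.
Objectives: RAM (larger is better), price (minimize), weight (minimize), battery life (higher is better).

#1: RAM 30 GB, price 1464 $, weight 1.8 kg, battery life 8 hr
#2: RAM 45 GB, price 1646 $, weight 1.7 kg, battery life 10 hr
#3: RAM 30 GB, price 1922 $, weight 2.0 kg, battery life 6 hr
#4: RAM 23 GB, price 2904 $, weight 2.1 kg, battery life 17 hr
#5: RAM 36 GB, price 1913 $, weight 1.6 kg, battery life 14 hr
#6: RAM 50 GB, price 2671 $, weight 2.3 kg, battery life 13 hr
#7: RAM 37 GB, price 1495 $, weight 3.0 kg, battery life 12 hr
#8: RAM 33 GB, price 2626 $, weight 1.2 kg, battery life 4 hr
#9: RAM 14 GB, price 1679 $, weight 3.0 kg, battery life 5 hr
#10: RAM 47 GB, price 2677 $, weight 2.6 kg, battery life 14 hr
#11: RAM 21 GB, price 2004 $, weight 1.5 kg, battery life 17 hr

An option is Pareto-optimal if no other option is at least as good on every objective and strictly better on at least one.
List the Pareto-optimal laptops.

#1: not dominated (best price).
#2: not dominated.
#3: dominated by #1 (RAM 30≥30, price 1464≤1922, weight 1.8≤2.0, battery life 8≥6).
#4: not dominated.
#5: not dominated.
#6: not dominated (best RAM).
#7: not dominated.
#8: not dominated (best weight).
#9: dominated by #1 (RAM 30≥14, price 1464≤1679, weight 1.8≤3.0, battery life 8≥5).
#10: not dominated.
#11: not dominated.

#1, #2, #4, #5, #6, #7, #8, #10, #11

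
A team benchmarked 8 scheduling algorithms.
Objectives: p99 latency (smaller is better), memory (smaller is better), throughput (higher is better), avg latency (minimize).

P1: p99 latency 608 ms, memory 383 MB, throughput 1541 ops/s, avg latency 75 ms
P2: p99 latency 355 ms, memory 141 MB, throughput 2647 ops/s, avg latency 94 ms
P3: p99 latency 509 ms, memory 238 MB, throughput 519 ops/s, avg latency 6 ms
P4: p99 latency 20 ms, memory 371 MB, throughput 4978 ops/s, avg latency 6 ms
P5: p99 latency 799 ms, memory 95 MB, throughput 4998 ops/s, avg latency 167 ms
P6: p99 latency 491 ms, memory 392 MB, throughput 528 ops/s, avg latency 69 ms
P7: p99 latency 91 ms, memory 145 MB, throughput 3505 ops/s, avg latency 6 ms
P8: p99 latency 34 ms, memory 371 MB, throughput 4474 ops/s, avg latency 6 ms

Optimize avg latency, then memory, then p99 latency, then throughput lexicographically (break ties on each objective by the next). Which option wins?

First minimize avg latency: best is 6, kept {P3, P4, P7, P8}.
Then minimize memory: best is 145, kept {P7}.

P7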